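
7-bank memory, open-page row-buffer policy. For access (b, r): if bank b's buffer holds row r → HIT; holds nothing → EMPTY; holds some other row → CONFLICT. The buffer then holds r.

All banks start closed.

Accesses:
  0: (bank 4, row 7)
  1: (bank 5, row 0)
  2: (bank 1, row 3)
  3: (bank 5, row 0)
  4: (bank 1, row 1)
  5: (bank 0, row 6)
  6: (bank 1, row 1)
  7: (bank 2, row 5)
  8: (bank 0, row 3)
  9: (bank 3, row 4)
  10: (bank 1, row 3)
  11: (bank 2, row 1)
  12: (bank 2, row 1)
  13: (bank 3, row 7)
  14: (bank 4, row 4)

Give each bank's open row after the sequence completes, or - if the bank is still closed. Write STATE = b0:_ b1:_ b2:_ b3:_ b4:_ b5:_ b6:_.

step 0: bank4 None->7 [EMPTY]
step 1: bank5 None->0 [EMPTY]
step 2: bank1 None->3 [EMPTY]
step 3: bank5 0->0 [HIT]
step 4: bank1 3->1 [CONFLICT]
step 5: bank0 None->6 [EMPTY]
step 6: bank1 1->1 [HIT]
step 7: bank2 None->5 [EMPTY]
step 8: bank0 6->3 [CONFLICT]
step 9: bank3 None->4 [EMPTY]
step 10: bank1 1->3 [CONFLICT]
step 11: bank2 5->1 [CONFLICT]
step 12: bank2 1->1 [HIT]
step 13: bank3 4->7 [CONFLICT]
step 14: bank4 7->4 [CONFLICT]

STATE = b0:3 b1:3 b2:1 b3:7 b4:4 b5:0 b6:-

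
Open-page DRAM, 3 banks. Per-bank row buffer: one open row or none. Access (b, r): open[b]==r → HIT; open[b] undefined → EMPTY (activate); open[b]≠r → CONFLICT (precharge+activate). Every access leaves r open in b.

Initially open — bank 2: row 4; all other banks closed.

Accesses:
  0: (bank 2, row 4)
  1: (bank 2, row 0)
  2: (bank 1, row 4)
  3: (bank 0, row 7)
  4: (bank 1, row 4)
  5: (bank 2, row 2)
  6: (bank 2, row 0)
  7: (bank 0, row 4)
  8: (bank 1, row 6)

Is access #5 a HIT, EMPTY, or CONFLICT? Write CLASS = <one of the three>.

step 0: bank2 4->4 [HIT]
step 1: bank2 4->0 [CONFLICT]
step 2: bank1 None->4 [EMPTY]
step 3: bank0 None->7 [EMPTY]
step 4: bank1 4->4 [HIT]
step 5: bank2 0->2 [CONFLICT]
step 6: bank2 2->0 [CONFLICT]
step 7: bank0 7->4 [CONFLICT]
step 8: bank1 4->6 [CONFLICT]

CLASS = CONFLICT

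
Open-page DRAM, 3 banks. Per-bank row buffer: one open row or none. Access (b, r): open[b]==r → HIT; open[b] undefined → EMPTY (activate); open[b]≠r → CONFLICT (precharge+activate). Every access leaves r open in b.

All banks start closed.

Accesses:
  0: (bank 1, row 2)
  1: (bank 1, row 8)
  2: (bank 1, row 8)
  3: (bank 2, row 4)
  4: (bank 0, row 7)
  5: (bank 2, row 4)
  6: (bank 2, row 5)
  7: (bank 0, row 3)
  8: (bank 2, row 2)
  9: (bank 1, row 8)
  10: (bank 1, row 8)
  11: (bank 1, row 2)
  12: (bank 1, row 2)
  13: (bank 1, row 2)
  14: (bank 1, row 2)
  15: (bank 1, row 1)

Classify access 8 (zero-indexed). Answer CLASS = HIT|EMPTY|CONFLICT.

0: bank 1 row 2 — prev None → EMPTY
1: bank 1 row 8 — prev 2 → CONFLICT
2: bank 1 row 8 — prev 8 → HIT
3: bank 2 row 4 — prev None → EMPTY
4: bank 0 row 7 — prev None → EMPTY
5: bank 2 row 4 — prev 4 → HIT
6: bank 2 row 5 — prev 4 → CONFLICT
7: bank 0 row 3 — prev 7 → CONFLICT
8: bank 2 row 2 — prev 5 → CONFLICT
9: bank 1 row 8 — prev 8 → HIT
10: bank 1 row 8 — prev 8 → HIT
11: bank 1 row 2 — prev 8 → CONFLICT
12: bank 1 row 2 — prev 2 → HIT
13: bank 1 row 2 — prev 2 → HIT
14: bank 1 row 2 — prev 2 → HIT
15: bank 1 row 1 — prev 2 → CONFLICT

CLASS = CONFLICT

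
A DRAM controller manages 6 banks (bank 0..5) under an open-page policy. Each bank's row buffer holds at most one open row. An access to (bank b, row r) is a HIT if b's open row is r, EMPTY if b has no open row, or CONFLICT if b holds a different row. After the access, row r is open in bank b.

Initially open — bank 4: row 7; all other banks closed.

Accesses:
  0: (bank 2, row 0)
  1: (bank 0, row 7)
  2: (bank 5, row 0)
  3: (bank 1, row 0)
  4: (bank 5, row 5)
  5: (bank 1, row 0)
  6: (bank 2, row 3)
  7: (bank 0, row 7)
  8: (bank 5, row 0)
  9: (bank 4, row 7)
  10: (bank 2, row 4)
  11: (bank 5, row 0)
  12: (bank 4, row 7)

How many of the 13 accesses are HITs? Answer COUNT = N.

  [0] b2 r0: no row ⇒ E
  [1] b0 r7: no row ⇒ E
  [2] b5 r0: no row ⇒ E
  [3] b1 r0: no row ⇒ E
  [4] b5 r5: had r0 ⇒ C
  [5] b1 r0: had r0 ⇒ H
  [6] b2 r3: had r0 ⇒ C
  [7] b0 r7: had r7 ⇒ H
  [8] b5 r0: had r5 ⇒ C
  [9] b4 r7: had r7 ⇒ H
  [10] b2 r4: had r3 ⇒ C
  [11] b5 r0: had r0 ⇒ H
  [12] b4 r7: had r7 ⇒ H

COUNT = 5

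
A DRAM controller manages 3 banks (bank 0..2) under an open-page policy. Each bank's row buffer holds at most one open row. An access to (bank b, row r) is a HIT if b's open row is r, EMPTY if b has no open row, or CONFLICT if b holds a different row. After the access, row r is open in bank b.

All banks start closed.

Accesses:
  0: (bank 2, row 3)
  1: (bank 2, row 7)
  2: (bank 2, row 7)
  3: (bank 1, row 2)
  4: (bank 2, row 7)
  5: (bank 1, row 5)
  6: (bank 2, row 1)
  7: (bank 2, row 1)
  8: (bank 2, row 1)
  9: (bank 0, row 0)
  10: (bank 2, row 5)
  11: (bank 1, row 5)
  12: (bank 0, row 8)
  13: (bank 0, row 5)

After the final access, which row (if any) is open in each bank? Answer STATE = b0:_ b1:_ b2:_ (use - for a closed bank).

STATE = b0:5 b1:5 b2:5

#0 (2,3) E
#1 (2,7) C  (was 3)
#2 (2,7) H  (was 7)
#3 (1,2) E
#4 (2,7) H  (was 7)
#5 (1,5) C  (was 2)
#6 (2,1) C  (was 7)
#7 (2,1) H  (was 1)
#8 (2,1) H  (was 1)
#9 (0,0) E
#10 (2,5) C  (was 1)
#11 (1,5) H  (was 5)
#12 (0,8) C  (was 0)
#13 (0,5) C  (was 8)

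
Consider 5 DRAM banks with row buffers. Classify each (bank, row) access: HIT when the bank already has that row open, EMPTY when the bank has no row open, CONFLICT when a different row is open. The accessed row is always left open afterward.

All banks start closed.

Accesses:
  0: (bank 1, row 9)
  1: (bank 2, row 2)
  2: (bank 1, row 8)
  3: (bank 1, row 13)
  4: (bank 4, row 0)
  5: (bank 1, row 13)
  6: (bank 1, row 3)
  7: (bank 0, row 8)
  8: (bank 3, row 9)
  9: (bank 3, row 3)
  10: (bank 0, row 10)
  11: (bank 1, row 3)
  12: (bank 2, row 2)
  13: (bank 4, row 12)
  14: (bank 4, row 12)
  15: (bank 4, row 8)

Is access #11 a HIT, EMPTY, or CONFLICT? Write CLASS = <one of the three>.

0: bank 1 row 9 — prev None → EMPTY
1: bank 2 row 2 — prev None → EMPTY
2: bank 1 row 8 — prev 9 → CONFLICT
3: bank 1 row 13 — prev 8 → CONFLICT
4: bank 4 row 0 — prev None → EMPTY
5: bank 1 row 13 — prev 13 → HIT
6: bank 1 row 3 — prev 13 → CONFLICT
7: bank 0 row 8 — prev None → EMPTY
8: bank 3 row 9 — prev None → EMPTY
9: bank 3 row 3 — prev 9 → CONFLICT
10: bank 0 row 10 — prev 8 → CONFLICT
11: bank 1 row 3 — prev 3 → HIT
12: bank 2 row 2 — prev 2 → HIT
13: bank 4 row 12 — prev 0 → CONFLICT
14: bank 4 row 12 — prev 12 → HIT
15: bank 4 row 8 — prev 12 → CONFLICT

CLASS = HIT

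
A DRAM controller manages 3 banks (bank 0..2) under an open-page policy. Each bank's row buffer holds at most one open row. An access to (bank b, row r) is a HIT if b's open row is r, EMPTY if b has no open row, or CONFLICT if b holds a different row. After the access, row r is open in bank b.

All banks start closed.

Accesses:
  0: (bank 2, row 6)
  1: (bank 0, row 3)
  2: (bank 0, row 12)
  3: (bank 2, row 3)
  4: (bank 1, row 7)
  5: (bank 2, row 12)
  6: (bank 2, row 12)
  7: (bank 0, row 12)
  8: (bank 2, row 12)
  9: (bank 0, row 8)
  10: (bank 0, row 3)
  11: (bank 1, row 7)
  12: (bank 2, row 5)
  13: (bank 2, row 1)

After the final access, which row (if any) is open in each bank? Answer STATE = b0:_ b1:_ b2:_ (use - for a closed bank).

STATE = b0:3 b1:7 b2:1

#0 (2,6) E
#1 (0,3) E
#2 (0,12) C  (was 3)
#3 (2,3) C  (was 6)
#4 (1,7) E
#5 (2,12) C  (was 3)
#6 (2,12) H  (was 12)
#7 (0,12) H  (was 12)
#8 (2,12) H  (was 12)
#9 (0,8) C  (was 12)
#10 (0,3) C  (was 8)
#11 (1,7) H  (was 7)
#12 (2,5) C  (was 12)
#13 (2,1) C  (was 5)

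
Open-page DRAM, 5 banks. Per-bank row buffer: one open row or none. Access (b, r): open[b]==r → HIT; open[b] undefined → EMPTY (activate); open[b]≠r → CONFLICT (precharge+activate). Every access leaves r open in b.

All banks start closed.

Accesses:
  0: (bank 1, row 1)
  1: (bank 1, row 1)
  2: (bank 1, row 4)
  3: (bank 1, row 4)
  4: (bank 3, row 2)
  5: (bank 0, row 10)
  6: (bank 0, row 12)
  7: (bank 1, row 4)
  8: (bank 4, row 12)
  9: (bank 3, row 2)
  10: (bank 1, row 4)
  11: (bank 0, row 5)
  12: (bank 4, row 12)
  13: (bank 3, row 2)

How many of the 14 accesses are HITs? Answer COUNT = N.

COUNT = 7

0: bank 1 row 1 — prev None → EMPTY
1: bank 1 row 1 — prev 1 → HIT
2: bank 1 row 4 — prev 1 → CONFLICT
3: bank 1 row 4 — prev 4 → HIT
4: bank 3 row 2 — prev None → EMPTY
5: bank 0 row 10 — prev None → EMPTY
6: bank 0 row 12 — prev 10 → CONFLICT
7: bank 1 row 4 — prev 4 → HIT
8: bank 4 row 12 — prev None → EMPTY
9: bank 3 row 2 — prev 2 → HIT
10: bank 1 row 4 — prev 4 → HIT
11: bank 0 row 5 — prev 12 → CONFLICT
12: bank 4 row 12 — prev 12 → HIT
13: bank 3 row 2 — prev 2 → HIT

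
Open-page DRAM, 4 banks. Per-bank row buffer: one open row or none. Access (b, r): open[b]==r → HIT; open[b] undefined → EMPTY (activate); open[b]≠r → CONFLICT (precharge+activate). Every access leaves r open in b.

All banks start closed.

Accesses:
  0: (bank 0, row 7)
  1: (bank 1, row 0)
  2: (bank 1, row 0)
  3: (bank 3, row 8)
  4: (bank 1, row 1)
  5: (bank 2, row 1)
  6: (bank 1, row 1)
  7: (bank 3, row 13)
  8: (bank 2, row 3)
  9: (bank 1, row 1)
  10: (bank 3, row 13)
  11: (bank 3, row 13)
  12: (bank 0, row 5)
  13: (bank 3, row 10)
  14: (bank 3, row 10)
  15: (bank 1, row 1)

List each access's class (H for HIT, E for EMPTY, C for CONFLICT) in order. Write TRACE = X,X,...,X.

0: bank 0 row 7 — prev None → EMPTY
1: bank 1 row 0 — prev None → EMPTY
2: bank 1 row 0 — prev 0 → HIT
3: bank 3 row 8 — prev None → EMPTY
4: bank 1 row 1 — prev 0 → CONFLICT
5: bank 2 row 1 — prev None → EMPTY
6: bank 1 row 1 — prev 1 → HIT
7: bank 3 row 13 — prev 8 → CONFLICT
8: bank 2 row 3 — prev 1 → CONFLICT
9: bank 1 row 1 — prev 1 → HIT
10: bank 3 row 13 — prev 13 → HIT
11: bank 3 row 13 — prev 13 → HIT
12: bank 0 row 5 — prev 7 → CONFLICT
13: bank 3 row 10 — prev 13 → CONFLICT
14: bank 3 row 10 — prev 10 → HIT
15: bank 1 row 1 — prev 1 → HIT

TRACE = E,E,H,E,C,E,H,C,C,H,H,H,C,C,H,H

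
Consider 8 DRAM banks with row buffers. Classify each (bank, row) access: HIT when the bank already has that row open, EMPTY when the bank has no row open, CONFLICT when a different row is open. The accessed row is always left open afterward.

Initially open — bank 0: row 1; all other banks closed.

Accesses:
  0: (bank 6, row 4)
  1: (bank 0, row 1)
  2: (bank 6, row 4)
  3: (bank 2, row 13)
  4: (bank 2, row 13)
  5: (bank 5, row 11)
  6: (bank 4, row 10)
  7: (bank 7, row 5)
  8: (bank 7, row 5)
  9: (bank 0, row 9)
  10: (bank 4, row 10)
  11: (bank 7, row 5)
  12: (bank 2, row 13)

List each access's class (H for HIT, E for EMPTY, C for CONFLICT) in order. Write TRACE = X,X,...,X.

step 0: bank6 None->4 [EMPTY]
step 1: bank0 1->1 [HIT]
step 2: bank6 4->4 [HIT]
step 3: bank2 None->13 [EMPTY]
step 4: bank2 13->13 [HIT]
step 5: bank5 None->11 [EMPTY]
step 6: bank4 None->10 [EMPTY]
step 7: bank7 None->5 [EMPTY]
step 8: bank7 5->5 [HIT]
step 9: bank0 1->9 [CONFLICT]
step 10: bank4 10->10 [HIT]
step 11: bank7 5->5 [HIT]
step 12: bank2 13->13 [HIT]

TRACE = E,H,H,E,H,E,E,E,H,C,H,H,H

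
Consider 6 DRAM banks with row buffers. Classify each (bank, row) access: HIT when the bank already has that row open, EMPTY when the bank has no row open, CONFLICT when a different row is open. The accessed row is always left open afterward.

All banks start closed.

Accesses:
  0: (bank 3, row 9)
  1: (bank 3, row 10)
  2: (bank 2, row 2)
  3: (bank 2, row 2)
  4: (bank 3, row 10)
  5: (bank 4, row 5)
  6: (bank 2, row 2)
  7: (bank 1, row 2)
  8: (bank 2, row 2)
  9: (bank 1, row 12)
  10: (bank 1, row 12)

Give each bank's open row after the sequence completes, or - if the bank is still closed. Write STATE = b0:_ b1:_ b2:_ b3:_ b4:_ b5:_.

0: bank 3 row 9 — prev None → EMPTY
1: bank 3 row 10 — prev 9 → CONFLICT
2: bank 2 row 2 — prev None → EMPTY
3: bank 2 row 2 — prev 2 → HIT
4: bank 3 row 10 — prev 10 → HIT
5: bank 4 row 5 — prev None → EMPTY
6: bank 2 row 2 — prev 2 → HIT
7: bank 1 row 2 — prev None → EMPTY
8: bank 2 row 2 — prev 2 → HIT
9: bank 1 row 12 — prev 2 → CONFLICT
10: bank 1 row 12 — prev 12 → HIT

STATE = b0:- b1:12 b2:2 b3:10 b4:5 b5:-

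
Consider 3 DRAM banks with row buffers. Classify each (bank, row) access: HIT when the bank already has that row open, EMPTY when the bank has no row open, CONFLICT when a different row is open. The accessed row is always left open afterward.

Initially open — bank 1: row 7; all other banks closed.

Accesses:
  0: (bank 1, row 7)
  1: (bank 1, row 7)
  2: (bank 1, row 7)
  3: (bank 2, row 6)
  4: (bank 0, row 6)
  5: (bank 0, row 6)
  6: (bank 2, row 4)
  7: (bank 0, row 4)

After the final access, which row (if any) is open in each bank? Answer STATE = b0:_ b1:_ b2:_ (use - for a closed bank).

STATE = b0:4 b1:7 b2:4

#0 (1,7) H  (was 7)
#1 (1,7) H  (was 7)
#2 (1,7) H  (was 7)
#3 (2,6) E
#4 (0,6) E
#5 (0,6) H  (was 6)
#6 (2,4) C  (was 6)
#7 (0,4) C  (was 6)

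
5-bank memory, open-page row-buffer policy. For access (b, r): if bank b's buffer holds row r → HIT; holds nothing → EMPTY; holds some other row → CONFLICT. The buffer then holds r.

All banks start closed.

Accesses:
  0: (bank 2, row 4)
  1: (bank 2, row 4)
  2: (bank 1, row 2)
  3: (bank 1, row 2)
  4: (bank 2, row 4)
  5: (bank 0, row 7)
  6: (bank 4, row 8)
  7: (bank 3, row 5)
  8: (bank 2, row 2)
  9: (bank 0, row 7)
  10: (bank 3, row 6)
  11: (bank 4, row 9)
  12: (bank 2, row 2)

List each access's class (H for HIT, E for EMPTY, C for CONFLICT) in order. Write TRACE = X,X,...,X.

  [0] b2 r4: no row ⇒ E
  [1] b2 r4: had r4 ⇒ H
  [2] b1 r2: no row ⇒ E
  [3] b1 r2: had r2 ⇒ H
  [4] b2 r4: had r4 ⇒ H
  [5] b0 r7: no row ⇒ E
  [6] b4 r8: no row ⇒ E
  [7] b3 r5: no row ⇒ E
  [8] b2 r2: had r4 ⇒ C
  [9] b0 r7: had r7 ⇒ H
  [10] b3 r6: had r5 ⇒ C
  [11] b4 r9: had r8 ⇒ C
  [12] b2 r2: had r2 ⇒ H

TRACE = E,H,E,H,H,E,E,E,C,H,C,C,H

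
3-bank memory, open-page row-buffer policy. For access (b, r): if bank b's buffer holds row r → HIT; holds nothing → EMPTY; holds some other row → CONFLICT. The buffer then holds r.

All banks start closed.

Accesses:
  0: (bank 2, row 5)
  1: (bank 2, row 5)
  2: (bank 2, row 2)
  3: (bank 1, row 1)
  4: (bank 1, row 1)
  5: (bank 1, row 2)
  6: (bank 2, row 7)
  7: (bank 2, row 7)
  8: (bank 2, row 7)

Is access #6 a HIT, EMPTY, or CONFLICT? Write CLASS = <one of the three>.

0: bank 2 row 5 — prev None → EMPTY
1: bank 2 row 5 — prev 5 → HIT
2: bank 2 row 2 — prev 5 → CONFLICT
3: bank 1 row 1 — prev None → EMPTY
4: bank 1 row 1 — prev 1 → HIT
5: bank 1 row 2 — prev 1 → CONFLICT
6: bank 2 row 7 — prev 2 → CONFLICT
7: bank 2 row 7 — prev 7 → HIT
8: bank 2 row 7 — prev 7 → HIT

CLASS = CONFLICT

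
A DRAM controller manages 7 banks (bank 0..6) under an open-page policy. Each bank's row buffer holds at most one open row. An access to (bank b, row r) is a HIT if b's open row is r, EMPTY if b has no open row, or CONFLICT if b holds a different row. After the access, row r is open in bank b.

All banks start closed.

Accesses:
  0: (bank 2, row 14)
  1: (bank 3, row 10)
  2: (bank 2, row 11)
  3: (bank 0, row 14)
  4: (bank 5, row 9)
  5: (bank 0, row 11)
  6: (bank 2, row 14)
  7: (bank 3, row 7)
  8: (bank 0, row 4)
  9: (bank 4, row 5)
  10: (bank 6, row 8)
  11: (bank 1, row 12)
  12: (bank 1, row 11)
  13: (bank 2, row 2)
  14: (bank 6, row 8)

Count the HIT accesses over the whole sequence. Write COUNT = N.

0: bank 2 row 14 — prev None → EMPTY
1: bank 3 row 10 — prev None → EMPTY
2: bank 2 row 11 — prev 14 → CONFLICT
3: bank 0 row 14 — prev None → EMPTY
4: bank 5 row 9 — prev None → EMPTY
5: bank 0 row 11 — prev 14 → CONFLICT
6: bank 2 row 14 — prev 11 → CONFLICT
7: bank 3 row 7 — prev 10 → CONFLICT
8: bank 0 row 4 — prev 11 → CONFLICT
9: bank 4 row 5 — prev None → EMPTY
10: bank 6 row 8 — prev None → EMPTY
11: bank 1 row 12 — prev None → EMPTY
12: bank 1 row 11 — prev 12 → CONFLICT
13: bank 2 row 2 — prev 14 → CONFLICT
14: bank 6 row 8 — prev 8 → HIT

COUNT = 1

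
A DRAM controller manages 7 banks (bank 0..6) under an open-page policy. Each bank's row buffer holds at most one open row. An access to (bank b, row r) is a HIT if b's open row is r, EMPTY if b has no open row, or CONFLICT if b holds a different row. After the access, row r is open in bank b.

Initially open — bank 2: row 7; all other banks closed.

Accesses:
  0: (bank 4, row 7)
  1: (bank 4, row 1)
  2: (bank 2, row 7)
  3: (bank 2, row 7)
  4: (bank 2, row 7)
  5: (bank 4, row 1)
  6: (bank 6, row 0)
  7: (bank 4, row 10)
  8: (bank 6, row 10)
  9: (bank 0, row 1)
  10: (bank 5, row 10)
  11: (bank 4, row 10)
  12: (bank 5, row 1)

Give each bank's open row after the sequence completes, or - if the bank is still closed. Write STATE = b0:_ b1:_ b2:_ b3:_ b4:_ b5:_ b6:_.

step 0: bank4 None->7 [EMPTY]
step 1: bank4 7->1 [CONFLICT]
step 2: bank2 7->7 [HIT]
step 3: bank2 7->7 [HIT]
step 4: bank2 7->7 [HIT]
step 5: bank4 1->1 [HIT]
step 6: bank6 None->0 [EMPTY]
step 7: bank4 1->10 [CONFLICT]
step 8: bank6 0->10 [CONFLICT]
step 9: bank0 None->1 [EMPTY]
step 10: bank5 None->10 [EMPTY]
step 11: bank4 10->10 [HIT]
step 12: bank5 10->1 [CONFLICT]

STATE = b0:1 b1:- b2:7 b3:- b4:10 b5:1 b6:10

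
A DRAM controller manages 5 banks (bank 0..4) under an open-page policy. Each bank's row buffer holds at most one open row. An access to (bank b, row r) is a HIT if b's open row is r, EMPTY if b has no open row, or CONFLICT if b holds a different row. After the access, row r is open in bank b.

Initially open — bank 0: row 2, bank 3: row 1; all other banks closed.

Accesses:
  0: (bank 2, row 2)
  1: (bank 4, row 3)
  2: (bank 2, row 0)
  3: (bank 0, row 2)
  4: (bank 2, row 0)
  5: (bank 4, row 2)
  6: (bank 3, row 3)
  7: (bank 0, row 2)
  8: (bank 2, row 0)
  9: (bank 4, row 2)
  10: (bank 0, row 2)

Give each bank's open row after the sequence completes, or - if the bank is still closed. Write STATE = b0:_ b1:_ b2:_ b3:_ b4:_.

step 0: bank2 None->2 [EMPTY]
step 1: bank4 None->3 [EMPTY]
step 2: bank2 2->0 [CONFLICT]
step 3: bank0 2->2 [HIT]
step 4: bank2 0->0 [HIT]
step 5: bank4 3->2 [CONFLICT]
step 6: bank3 1->3 [CONFLICT]
step 7: bank0 2->2 [HIT]
step 8: bank2 0->0 [HIT]
step 9: bank4 2->2 [HIT]
step 10: bank0 2->2 [HIT]

STATE = b0:2 b1:- b2:0 b3:3 b4:2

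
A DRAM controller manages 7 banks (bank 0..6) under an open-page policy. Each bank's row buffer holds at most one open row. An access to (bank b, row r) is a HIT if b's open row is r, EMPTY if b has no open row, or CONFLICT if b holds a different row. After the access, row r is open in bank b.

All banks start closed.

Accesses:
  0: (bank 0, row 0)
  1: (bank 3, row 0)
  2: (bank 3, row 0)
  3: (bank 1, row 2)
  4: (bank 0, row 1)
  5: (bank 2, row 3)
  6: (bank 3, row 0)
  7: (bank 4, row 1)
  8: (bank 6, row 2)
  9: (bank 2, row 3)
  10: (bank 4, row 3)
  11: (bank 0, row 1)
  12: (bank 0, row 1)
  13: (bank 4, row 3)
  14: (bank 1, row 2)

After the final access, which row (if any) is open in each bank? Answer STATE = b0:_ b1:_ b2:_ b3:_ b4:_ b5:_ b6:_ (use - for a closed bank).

  [0] b0 r0: no row ⇒ E
  [1] b3 r0: no row ⇒ E
  [2] b3 r0: had r0 ⇒ H
  [3] b1 r2: no row ⇒ E
  [4] b0 r1: had r0 ⇒ C
  [5] b2 r3: no row ⇒ E
  [6] b3 r0: had r0 ⇒ H
  [7] b4 r1: no row ⇒ E
  [8] b6 r2: no row ⇒ E
  [9] b2 r3: had r3 ⇒ H
  [10] b4 r3: had r1 ⇒ C
  [11] b0 r1: had r1 ⇒ H
  [12] b0 r1: had r1 ⇒ H
  [13] b4 r3: had r3 ⇒ H
  [14] b1 r2: had r2 ⇒ H

STATE = b0:1 b1:2 b2:3 b3:0 b4:3 b5:- b6:2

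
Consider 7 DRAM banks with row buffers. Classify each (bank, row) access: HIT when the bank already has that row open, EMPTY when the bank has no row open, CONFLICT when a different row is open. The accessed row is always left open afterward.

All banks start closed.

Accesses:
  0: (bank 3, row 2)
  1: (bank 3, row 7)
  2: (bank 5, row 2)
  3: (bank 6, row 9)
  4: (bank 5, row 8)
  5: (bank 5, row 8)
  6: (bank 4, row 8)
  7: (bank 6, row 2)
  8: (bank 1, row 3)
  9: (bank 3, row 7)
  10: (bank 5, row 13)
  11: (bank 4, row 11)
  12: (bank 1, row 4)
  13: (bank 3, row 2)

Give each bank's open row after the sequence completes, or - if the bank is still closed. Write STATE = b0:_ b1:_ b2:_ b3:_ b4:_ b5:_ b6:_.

STATE = b0:- b1:4 b2:- b3:2 b4:11 b5:13 b6:2

#0 (3,2) E
#1 (3,7) C  (was 2)
#2 (5,2) E
#3 (6,9) E
#4 (5,8) C  (was 2)
#5 (5,8) H  (was 8)
#6 (4,8) E
#7 (6,2) C  (was 9)
#8 (1,3) E
#9 (3,7) H  (was 7)
#10 (5,13) C  (was 8)
#11 (4,11) C  (was 8)
#12 (1,4) C  (was 3)
#13 (3,2) C  (was 7)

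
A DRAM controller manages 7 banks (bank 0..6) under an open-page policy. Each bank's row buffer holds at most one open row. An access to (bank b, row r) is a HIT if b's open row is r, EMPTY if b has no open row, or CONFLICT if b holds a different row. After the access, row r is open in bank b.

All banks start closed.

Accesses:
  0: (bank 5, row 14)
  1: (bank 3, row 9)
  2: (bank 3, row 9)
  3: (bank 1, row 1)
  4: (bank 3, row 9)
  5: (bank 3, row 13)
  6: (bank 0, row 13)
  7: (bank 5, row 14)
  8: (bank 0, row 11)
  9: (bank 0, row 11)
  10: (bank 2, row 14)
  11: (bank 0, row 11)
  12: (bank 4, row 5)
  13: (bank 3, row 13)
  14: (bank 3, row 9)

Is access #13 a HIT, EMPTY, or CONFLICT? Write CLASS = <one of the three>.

  [0] b5 r14: no row ⇒ E
  [1] b3 r9: no row ⇒ E
  [2] b3 r9: had r9 ⇒ H
  [3] b1 r1: no row ⇒ E
  [4] b3 r9: had r9 ⇒ H
  [5] b3 r13: had r9 ⇒ C
  [6] b0 r13: no row ⇒ E
  [7] b5 r14: had r14 ⇒ H
  [8] b0 r11: had r13 ⇒ C
  [9] b0 r11: had r11 ⇒ H
  [10] b2 r14: no row ⇒ E
  [11] b0 r11: had r11 ⇒ H
  [12] b4 r5: no row ⇒ E
  [13] b3 r13: had r13 ⇒ H
  [14] b3 r9: had r13 ⇒ C

CLASS = HIT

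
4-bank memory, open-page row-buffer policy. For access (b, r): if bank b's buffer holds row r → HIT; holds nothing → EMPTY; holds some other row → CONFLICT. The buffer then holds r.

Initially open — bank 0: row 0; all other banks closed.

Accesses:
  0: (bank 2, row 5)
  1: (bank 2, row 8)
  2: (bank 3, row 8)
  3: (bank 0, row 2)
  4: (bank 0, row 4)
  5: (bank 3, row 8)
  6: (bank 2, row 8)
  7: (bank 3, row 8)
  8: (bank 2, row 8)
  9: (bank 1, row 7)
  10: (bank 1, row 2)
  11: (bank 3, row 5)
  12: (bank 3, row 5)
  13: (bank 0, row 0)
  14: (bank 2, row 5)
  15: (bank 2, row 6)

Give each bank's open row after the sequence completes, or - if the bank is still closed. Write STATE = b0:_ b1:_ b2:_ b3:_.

  [0] b2 r5: no row ⇒ E
  [1] b2 r8: had r5 ⇒ C
  [2] b3 r8: no row ⇒ E
  [3] b0 r2: had r0 ⇒ C
  [4] b0 r4: had r2 ⇒ C
  [5] b3 r8: had r8 ⇒ H
  [6] b2 r8: had r8 ⇒ H
  [7] b3 r8: had r8 ⇒ H
  [8] b2 r8: had r8 ⇒ H
  [9] b1 r7: no row ⇒ E
  [10] b1 r2: had r7 ⇒ C
  [11] b3 r5: had r8 ⇒ C
  [12] b3 r5: had r5 ⇒ H
  [13] b0 r0: had r4 ⇒ C
  [14] b2 r5: had r8 ⇒ C
  [15] b2 r6: had r5 ⇒ C

STATE = b0:0 b1:2 b2:6 b3:5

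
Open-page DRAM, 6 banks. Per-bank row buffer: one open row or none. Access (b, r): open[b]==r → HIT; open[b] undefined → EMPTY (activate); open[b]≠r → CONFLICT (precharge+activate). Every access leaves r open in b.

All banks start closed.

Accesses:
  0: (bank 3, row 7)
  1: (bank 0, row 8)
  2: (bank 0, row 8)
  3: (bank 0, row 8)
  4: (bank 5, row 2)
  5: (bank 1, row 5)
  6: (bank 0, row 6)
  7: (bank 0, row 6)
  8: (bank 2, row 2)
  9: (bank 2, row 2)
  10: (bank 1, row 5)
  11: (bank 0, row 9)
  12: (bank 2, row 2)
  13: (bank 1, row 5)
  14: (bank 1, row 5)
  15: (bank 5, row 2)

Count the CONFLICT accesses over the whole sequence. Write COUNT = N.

step 0: bank3 None->7 [EMPTY]
step 1: bank0 None->8 [EMPTY]
step 2: bank0 8->8 [HIT]
step 3: bank0 8->8 [HIT]
step 4: bank5 None->2 [EMPTY]
step 5: bank1 None->5 [EMPTY]
step 6: bank0 8->6 [CONFLICT]
step 7: bank0 6->6 [HIT]
step 8: bank2 None->2 [EMPTY]
step 9: bank2 2->2 [HIT]
step 10: bank1 5->5 [HIT]
step 11: bank0 6->9 [CONFLICT]
step 12: bank2 2->2 [HIT]
step 13: bank1 5->5 [HIT]
step 14: bank1 5->5 [HIT]
step 15: bank5 2->2 [HIT]

COUNT = 2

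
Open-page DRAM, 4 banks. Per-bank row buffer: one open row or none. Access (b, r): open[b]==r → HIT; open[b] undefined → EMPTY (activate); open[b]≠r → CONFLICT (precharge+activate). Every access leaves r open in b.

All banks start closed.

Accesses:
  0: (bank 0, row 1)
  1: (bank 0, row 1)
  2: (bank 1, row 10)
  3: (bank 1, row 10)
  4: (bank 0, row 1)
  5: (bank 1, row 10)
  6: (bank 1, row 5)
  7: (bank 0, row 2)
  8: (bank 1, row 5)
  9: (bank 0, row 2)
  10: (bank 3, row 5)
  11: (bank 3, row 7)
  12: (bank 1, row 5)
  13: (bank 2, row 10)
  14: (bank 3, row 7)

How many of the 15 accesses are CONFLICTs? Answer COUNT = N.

step 0: bank0 None->1 [EMPTY]
step 1: bank0 1->1 [HIT]
step 2: bank1 None->10 [EMPTY]
step 3: bank1 10->10 [HIT]
step 4: bank0 1->1 [HIT]
step 5: bank1 10->10 [HIT]
step 6: bank1 10->5 [CONFLICT]
step 7: bank0 1->2 [CONFLICT]
step 8: bank1 5->5 [HIT]
step 9: bank0 2->2 [HIT]
step 10: bank3 None->5 [EMPTY]
step 11: bank3 5->7 [CONFLICT]
step 12: bank1 5->5 [HIT]
step 13: bank2 None->10 [EMPTY]
step 14: bank3 7->7 [HIT]

COUNT = 3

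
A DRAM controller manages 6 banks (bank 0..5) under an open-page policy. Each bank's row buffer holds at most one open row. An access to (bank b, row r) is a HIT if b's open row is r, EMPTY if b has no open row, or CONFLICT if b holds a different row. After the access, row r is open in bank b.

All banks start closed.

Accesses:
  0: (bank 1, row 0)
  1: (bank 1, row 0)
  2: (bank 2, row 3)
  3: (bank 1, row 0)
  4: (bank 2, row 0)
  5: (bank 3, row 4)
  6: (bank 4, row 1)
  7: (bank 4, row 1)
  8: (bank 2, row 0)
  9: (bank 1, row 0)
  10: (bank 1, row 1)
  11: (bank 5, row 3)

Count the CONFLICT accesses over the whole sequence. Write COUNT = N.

#0 (1,0) E
#1 (1,0) H  (was 0)
#2 (2,3) E
#3 (1,0) H  (was 0)
#4 (2,0) C  (was 3)
#5 (3,4) E
#6 (4,1) E
#7 (4,1) H  (was 1)
#8 (2,0) H  (was 0)
#9 (1,0) H  (was 0)
#10 (1,1) C  (was 0)
#11 (5,3) E

COUNT = 2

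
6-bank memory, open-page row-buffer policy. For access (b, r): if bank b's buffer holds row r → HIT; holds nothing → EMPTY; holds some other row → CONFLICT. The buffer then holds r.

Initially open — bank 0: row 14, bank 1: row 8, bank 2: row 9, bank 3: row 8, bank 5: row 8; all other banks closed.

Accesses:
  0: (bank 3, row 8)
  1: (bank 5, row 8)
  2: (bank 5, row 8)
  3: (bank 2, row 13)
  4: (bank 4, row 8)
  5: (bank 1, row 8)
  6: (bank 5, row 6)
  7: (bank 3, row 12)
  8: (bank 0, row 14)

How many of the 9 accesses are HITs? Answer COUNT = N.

#0 (3,8) H  (was 8)
#1 (5,8) H  (was 8)
#2 (5,8) H  (was 8)
#3 (2,13) C  (was 9)
#4 (4,8) E
#5 (1,8) H  (was 8)
#6 (5,6) C  (was 8)
#7 (3,12) C  (was 8)
#8 (0,14) H  (was 14)

COUNT = 5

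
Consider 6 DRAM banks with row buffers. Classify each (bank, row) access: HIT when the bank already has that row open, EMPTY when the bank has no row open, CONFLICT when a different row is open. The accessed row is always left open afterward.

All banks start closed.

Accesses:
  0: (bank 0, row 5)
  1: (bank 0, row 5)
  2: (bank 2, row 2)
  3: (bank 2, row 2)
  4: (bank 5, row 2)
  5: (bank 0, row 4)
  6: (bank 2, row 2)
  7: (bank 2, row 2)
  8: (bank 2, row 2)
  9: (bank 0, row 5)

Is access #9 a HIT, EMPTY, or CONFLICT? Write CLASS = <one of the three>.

CLASS = CONFLICT

  [0] b0 r5: no row ⇒ E
  [1] b0 r5: had r5 ⇒ H
  [2] b2 r2: no row ⇒ E
  [3] b2 r2: had r2 ⇒ H
  [4] b5 r2: no row ⇒ E
  [5] b0 r4: had r5 ⇒ C
  [6] b2 r2: had r2 ⇒ H
  [7] b2 r2: had r2 ⇒ H
  [8] b2 r2: had r2 ⇒ H
  [9] b0 r5: had r4 ⇒ C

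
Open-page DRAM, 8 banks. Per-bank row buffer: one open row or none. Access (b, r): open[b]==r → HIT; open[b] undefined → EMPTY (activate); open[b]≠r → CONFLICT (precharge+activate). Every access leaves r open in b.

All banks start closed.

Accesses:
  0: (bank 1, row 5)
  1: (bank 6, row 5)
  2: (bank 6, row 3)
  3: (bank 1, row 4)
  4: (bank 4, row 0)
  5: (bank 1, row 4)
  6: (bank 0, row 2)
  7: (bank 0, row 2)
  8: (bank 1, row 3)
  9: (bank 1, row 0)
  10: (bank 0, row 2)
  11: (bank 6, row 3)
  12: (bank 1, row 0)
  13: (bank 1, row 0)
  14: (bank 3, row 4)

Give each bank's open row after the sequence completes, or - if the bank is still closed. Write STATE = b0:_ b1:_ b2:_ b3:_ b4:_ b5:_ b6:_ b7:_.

STATE = b0:2 b1:0 b2:- b3:4 b4:0 b5:- b6:3 b7:-

#0 (1,5) E
#1 (6,5) E
#2 (6,3) C  (was 5)
#3 (1,4) C  (was 5)
#4 (4,0) E
#5 (1,4) H  (was 4)
#6 (0,2) E
#7 (0,2) H  (was 2)
#8 (1,3) C  (was 4)
#9 (1,0) C  (was 3)
#10 (0,2) H  (was 2)
#11 (6,3) H  (was 3)
#12 (1,0) H  (was 0)
#13 (1,0) H  (was 0)
#14 (3,4) E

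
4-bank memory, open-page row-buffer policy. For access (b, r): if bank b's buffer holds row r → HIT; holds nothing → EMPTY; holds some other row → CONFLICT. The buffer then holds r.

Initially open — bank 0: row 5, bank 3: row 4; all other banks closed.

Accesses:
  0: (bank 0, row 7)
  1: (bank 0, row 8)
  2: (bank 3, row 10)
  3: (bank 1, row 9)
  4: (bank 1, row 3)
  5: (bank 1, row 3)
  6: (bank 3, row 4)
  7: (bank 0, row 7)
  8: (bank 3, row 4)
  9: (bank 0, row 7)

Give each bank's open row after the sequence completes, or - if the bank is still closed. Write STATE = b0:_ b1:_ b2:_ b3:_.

STATE = b0:7 b1:3 b2:- b3:4

step 0: bank0 5->7 [CONFLICT]
step 1: bank0 7->8 [CONFLICT]
step 2: bank3 4->10 [CONFLICT]
step 3: bank1 None->9 [EMPTY]
step 4: bank1 9->3 [CONFLICT]
step 5: bank1 3->3 [HIT]
step 6: bank3 10->4 [CONFLICT]
step 7: bank0 8->7 [CONFLICT]
step 8: bank3 4->4 [HIT]
step 9: bank0 7->7 [HIT]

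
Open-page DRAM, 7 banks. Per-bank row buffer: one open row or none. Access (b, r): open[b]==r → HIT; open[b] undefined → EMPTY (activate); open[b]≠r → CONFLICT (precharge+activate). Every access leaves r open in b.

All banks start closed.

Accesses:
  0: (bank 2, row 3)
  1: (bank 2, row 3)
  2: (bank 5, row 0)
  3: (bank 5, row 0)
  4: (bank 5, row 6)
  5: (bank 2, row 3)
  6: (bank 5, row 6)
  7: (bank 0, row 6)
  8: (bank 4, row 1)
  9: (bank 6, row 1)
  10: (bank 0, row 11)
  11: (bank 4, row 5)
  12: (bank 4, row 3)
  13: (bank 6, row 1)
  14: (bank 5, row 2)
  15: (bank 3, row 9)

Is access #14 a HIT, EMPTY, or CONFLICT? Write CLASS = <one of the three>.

CLASS = CONFLICT

step 0: bank2 None->3 [EMPTY]
step 1: bank2 3->3 [HIT]
step 2: bank5 None->0 [EMPTY]
step 3: bank5 0->0 [HIT]
step 4: bank5 0->6 [CONFLICT]
step 5: bank2 3->3 [HIT]
step 6: bank5 6->6 [HIT]
step 7: bank0 None->6 [EMPTY]
step 8: bank4 None->1 [EMPTY]
step 9: bank6 None->1 [EMPTY]
step 10: bank0 6->11 [CONFLICT]
step 11: bank4 1->5 [CONFLICT]
step 12: bank4 5->3 [CONFLICT]
step 13: bank6 1->1 [HIT]
step 14: bank5 6->2 [CONFLICT]
step 15: bank3 None->9 [EMPTY]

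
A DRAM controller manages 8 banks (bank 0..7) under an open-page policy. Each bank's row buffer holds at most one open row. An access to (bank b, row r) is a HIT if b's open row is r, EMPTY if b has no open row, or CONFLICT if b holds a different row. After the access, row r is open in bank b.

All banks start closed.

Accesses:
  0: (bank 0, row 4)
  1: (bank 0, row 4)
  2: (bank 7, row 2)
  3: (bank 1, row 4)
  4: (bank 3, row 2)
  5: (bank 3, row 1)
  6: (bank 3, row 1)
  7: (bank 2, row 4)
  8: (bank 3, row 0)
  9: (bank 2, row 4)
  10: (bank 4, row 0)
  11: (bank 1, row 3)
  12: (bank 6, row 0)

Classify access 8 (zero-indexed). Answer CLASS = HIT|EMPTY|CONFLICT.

CLASS = CONFLICT

#0 (0,4) E
#1 (0,4) H  (was 4)
#2 (7,2) E
#3 (1,4) E
#4 (3,2) E
#5 (3,1) C  (was 2)
#6 (3,1) H  (was 1)
#7 (2,4) E
#8 (3,0) C  (was 1)
#9 (2,4) H  (was 4)
#10 (4,0) E
#11 (1,3) C  (was 4)
#12 (6,0) E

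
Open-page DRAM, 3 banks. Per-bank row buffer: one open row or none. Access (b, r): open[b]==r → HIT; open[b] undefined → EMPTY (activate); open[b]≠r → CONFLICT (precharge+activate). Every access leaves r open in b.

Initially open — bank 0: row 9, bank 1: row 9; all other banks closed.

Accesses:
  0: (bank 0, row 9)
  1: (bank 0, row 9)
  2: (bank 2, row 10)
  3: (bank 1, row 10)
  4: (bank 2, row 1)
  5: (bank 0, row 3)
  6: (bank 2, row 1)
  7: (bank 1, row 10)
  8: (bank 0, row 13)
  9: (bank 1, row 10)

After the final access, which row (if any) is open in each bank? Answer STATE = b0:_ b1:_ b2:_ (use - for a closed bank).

STATE = b0:13 b1:10 b2:1

step 0: bank0 9->9 [HIT]
step 1: bank0 9->9 [HIT]
step 2: bank2 None->10 [EMPTY]
step 3: bank1 9->10 [CONFLICT]
step 4: bank2 10->1 [CONFLICT]
step 5: bank0 9->3 [CONFLICT]
step 6: bank2 1->1 [HIT]
step 7: bank1 10->10 [HIT]
step 8: bank0 3->13 [CONFLICT]
step 9: bank1 10->10 [HIT]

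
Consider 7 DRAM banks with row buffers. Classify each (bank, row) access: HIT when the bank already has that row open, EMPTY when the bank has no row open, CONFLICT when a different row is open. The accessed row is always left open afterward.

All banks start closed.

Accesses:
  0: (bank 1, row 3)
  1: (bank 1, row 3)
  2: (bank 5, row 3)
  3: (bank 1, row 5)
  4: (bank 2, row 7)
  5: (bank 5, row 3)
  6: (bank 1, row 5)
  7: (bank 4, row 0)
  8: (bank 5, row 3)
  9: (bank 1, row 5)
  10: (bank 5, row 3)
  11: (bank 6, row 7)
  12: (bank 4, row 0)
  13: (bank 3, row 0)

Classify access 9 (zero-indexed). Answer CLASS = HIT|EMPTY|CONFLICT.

#0 (1,3) E
#1 (1,3) H  (was 3)
#2 (5,3) E
#3 (1,5) C  (was 3)
#4 (2,7) E
#5 (5,3) H  (was 3)
#6 (1,5) H  (was 5)
#7 (4,0) E
#8 (5,3) H  (was 3)
#9 (1,5) H  (was 5)
#10 (5,3) H  (was 3)
#11 (6,7) E
#12 (4,0) H  (was 0)
#13 (3,0) E

CLASS = HIT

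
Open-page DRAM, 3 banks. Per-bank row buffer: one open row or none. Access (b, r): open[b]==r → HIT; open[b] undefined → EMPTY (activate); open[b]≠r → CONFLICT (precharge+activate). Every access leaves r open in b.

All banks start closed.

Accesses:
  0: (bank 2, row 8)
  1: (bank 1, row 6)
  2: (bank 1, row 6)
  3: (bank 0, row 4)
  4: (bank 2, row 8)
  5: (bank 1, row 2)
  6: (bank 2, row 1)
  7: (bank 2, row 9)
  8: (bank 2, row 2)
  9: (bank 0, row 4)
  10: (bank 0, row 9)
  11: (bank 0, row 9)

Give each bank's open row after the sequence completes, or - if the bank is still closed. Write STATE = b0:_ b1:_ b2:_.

STATE = b0:9 b1:2 b2:2

step 0: bank2 None->8 [EMPTY]
step 1: bank1 None->6 [EMPTY]
step 2: bank1 6->6 [HIT]
step 3: bank0 None->4 [EMPTY]
step 4: bank2 8->8 [HIT]
step 5: bank1 6->2 [CONFLICT]
step 6: bank2 8->1 [CONFLICT]
step 7: bank2 1->9 [CONFLICT]
step 8: bank2 9->2 [CONFLICT]
step 9: bank0 4->4 [HIT]
step 10: bank0 4->9 [CONFLICT]
step 11: bank0 9->9 [HIT]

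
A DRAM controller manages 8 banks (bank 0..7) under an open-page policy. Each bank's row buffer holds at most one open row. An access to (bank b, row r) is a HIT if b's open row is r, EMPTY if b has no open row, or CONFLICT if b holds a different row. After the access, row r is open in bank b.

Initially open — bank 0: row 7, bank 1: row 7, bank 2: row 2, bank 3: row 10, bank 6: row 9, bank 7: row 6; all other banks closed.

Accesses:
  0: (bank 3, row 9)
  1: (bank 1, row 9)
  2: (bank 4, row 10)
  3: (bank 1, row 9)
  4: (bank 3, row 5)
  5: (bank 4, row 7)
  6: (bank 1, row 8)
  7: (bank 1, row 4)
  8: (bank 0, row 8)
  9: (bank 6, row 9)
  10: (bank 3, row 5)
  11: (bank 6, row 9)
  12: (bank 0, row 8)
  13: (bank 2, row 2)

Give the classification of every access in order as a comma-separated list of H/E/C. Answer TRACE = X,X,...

TRACE = C,C,E,H,C,C,C,C,C,H,H,H,H,H

step 0: bank3 10->9 [CONFLICT]
step 1: bank1 7->9 [CONFLICT]
step 2: bank4 None->10 [EMPTY]
step 3: bank1 9->9 [HIT]
step 4: bank3 9->5 [CONFLICT]
step 5: bank4 10->7 [CONFLICT]
step 6: bank1 9->8 [CONFLICT]
step 7: bank1 8->4 [CONFLICT]
step 8: bank0 7->8 [CONFLICT]
step 9: bank6 9->9 [HIT]
step 10: bank3 5->5 [HIT]
step 11: bank6 9->9 [HIT]
step 12: bank0 8->8 [HIT]
step 13: bank2 2->2 [HIT]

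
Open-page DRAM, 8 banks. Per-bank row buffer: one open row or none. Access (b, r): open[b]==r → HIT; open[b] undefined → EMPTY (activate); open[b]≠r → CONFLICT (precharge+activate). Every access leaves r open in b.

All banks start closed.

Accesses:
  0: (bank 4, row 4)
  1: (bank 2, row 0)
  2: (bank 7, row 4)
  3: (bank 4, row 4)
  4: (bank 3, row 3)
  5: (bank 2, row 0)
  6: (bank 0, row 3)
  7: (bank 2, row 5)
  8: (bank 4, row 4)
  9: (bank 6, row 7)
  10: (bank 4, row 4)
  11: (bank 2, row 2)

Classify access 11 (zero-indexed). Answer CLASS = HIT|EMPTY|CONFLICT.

  [0] b4 r4: no row ⇒ E
  [1] b2 r0: no row ⇒ E
  [2] b7 r4: no row ⇒ E
  [3] b4 r4: had r4 ⇒ H
  [4] b3 r3: no row ⇒ E
  [5] b2 r0: had r0 ⇒ H
  [6] b0 r3: no row ⇒ E
  [7] b2 r5: had r0 ⇒ C
  [8] b4 r4: had r4 ⇒ H
  [9] b6 r7: no row ⇒ E
  [10] b4 r4: had r4 ⇒ H
  [11] b2 r2: had r5 ⇒ C

CLASS = CONFLICT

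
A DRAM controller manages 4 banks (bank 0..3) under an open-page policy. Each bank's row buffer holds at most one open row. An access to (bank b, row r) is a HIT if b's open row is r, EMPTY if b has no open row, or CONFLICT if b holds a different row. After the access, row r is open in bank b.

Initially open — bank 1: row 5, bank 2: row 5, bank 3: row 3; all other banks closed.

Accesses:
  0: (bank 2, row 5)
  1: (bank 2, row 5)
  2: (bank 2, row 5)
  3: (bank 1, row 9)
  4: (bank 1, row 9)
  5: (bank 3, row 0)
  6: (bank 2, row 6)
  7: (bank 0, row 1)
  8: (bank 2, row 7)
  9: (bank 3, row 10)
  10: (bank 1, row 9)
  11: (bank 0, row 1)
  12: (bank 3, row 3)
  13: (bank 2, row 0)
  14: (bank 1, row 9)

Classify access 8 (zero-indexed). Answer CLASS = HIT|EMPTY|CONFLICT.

  [0] b2 r5: had r5 ⇒ H
  [1] b2 r5: had r5 ⇒ H
  [2] b2 r5: had r5 ⇒ H
  [3] b1 r9: had r5 ⇒ C
  [4] b1 r9: had r9 ⇒ H
  [5] b3 r0: had r3 ⇒ C
  [6] b2 r6: had r5 ⇒ C
  [7] b0 r1: no row ⇒ E
  [8] b2 r7: had r6 ⇒ C
  [9] b3 r10: had r0 ⇒ C
  [10] b1 r9: had r9 ⇒ H
  [11] b0 r1: had r1 ⇒ H
  [12] b3 r3: had r10 ⇒ C
  [13] b2 r0: had r7 ⇒ C
  [14] b1 r9: had r9 ⇒ H

CLASS = CONFLICT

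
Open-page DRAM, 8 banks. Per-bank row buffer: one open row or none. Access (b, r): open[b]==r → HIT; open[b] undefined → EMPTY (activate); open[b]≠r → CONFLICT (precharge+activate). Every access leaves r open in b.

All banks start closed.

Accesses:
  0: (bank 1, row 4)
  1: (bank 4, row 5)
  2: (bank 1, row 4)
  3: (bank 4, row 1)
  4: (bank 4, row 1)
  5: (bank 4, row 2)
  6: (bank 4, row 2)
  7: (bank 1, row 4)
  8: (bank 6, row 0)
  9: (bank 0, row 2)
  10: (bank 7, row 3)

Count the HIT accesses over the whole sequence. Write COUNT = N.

COUNT = 4

  [0] b1 r4: no row ⇒ E
  [1] b4 r5: no row ⇒ E
  [2] b1 r4: had r4 ⇒ H
  [3] b4 r1: had r5 ⇒ C
  [4] b4 r1: had r1 ⇒ H
  [5] b4 r2: had r1 ⇒ C
  [6] b4 r2: had r2 ⇒ H
  [7] b1 r4: had r4 ⇒ H
  [8] b6 r0: no row ⇒ E
  [9] b0 r2: no row ⇒ E
  [10] b7 r3: no row ⇒ E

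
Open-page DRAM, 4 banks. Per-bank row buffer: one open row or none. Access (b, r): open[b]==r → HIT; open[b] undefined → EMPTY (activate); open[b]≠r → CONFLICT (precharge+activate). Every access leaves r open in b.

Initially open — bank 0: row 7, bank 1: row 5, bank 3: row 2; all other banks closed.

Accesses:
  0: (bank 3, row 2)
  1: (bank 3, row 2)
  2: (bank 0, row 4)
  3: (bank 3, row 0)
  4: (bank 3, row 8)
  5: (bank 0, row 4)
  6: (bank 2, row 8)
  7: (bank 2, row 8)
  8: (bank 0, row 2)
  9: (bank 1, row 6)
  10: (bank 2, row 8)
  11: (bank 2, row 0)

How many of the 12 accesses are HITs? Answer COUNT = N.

COUNT = 5

#0 (3,2) H  (was 2)
#1 (3,2) H  (was 2)
#2 (0,4) C  (was 7)
#3 (3,0) C  (was 2)
#4 (3,8) C  (was 0)
#5 (0,4) H  (was 4)
#6 (2,8) E
#7 (2,8) H  (was 8)
#8 (0,2) C  (was 4)
#9 (1,6) C  (was 5)
#10 (2,8) H  (was 8)
#11 (2,0) C  (was 8)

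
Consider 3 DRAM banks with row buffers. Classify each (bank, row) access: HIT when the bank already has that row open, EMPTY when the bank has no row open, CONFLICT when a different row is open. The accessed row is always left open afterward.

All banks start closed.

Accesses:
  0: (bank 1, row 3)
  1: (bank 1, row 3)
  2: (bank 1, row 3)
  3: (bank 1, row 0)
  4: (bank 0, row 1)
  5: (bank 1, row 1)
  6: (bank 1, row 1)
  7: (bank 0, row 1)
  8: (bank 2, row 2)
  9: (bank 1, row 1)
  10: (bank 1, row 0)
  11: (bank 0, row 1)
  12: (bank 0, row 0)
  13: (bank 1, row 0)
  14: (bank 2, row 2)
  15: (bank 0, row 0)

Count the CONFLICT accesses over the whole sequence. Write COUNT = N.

#0 (1,3) E
#1 (1,3) H  (was 3)
#2 (1,3) H  (was 3)
#3 (1,0) C  (was 3)
#4 (0,1) E
#5 (1,1) C  (was 0)
#6 (1,1) H  (was 1)
#7 (0,1) H  (was 1)
#8 (2,2) E
#9 (1,1) H  (was 1)
#10 (1,0) C  (was 1)
#11 (0,1) H  (was 1)
#12 (0,0) C  (was 1)
#13 (1,0) H  (was 0)
#14 (2,2) H  (was 2)
#15 (0,0) H  (was 0)

COUNT = 4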